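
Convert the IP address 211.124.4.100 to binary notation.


211 = 11010011
124 = 01111100
4 = 00000100
100 = 01100100
Binary: 11010011.01111100.00000100.01100100


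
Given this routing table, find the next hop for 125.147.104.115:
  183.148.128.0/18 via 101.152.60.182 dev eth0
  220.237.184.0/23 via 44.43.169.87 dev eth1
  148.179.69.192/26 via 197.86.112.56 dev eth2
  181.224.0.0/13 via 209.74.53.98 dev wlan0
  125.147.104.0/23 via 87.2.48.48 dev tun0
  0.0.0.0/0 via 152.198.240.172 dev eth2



Longest prefix match for 125.147.104.115:
  /18 183.148.128.0: no
  /23 220.237.184.0: no
  /26 148.179.69.192: no
  /13 181.224.0.0: no
  /23 125.147.104.0: MATCH
  /0 0.0.0.0: MATCH
Selected: next-hop 87.2.48.48 via tun0 (matched /23)


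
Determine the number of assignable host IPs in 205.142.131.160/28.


Host bits = 32 - 28 = 4
Total addresses = 2^4 = 16
Usable = total - 2 (network and broadcast)
Usable hosts: 14


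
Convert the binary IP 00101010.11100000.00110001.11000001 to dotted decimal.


00101010 = 42
11100000 = 224
00110001 = 49
11000001 = 193
IP: 42.224.49.193


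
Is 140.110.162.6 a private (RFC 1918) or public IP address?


RFC 1918 private ranges:
  10.0.0.0/8 (10.0.0.0 - 10.255.255.255)
  172.16.0.0/12 (172.16.0.0 - 172.31.255.255)
  192.168.0.0/16 (192.168.0.0 - 192.168.255.255)
Public (not in any RFC 1918 range)


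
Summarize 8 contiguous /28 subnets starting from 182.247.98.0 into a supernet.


Original prefix: /28
Number of subnets: 8 = 2^3
New prefix = 28 - 3 = 25
Supernet: 182.247.98.0/25


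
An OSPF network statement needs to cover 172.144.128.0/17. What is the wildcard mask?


Subnet mask: 255.255.128.0
Wildcard = 255.255.255.255 - subnet mask
255 - 255 = 0
255 - 255 = 0
255 - 128 = 127
255 - 0 = 255
Wildcard: 0.0.127.255


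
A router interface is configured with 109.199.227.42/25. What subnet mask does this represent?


/25 means 25 network bits, 7 host bits
Binary: 11111111111111111111111110000000
Mask: 255.255.255.128


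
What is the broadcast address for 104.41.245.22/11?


Network: 104.32.0.0/11
Host bits = 21
Set all host bits to 1:
Broadcast: 104.63.255.255


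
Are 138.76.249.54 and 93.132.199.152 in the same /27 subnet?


Mask: 255.255.255.224
138.76.249.54 AND mask = 138.76.249.32
93.132.199.152 AND mask = 93.132.199.128
No, different subnets (138.76.249.32 vs 93.132.199.128)


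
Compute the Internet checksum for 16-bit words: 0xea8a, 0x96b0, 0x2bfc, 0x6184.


Sum all words (with carry folding):
+ 0xea8a = 0xea8a
+ 0x96b0 = 0x813b
+ 0x2bfc = 0xad37
+ 0x6184 = 0x0ebc
One's complement: ~0x0ebc
Checksum = 0xf143


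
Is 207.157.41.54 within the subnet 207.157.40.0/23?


Subnet network: 207.157.40.0
Test IP AND mask: 207.157.40.0
Yes, 207.157.41.54 is in 207.157.40.0/23


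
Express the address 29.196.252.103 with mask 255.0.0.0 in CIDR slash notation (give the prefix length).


Binary: 11111111.00000000.00000000.00000000
Count leading 1s
Prefix: /8


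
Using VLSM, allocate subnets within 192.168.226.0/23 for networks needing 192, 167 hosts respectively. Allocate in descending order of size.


192 hosts -> /24 (254 usable): 192.168.226.0/24
167 hosts -> /24 (254 usable): 192.168.227.0/24
Allocation: 192.168.226.0/24 (192 hosts, 254 usable); 192.168.227.0/24 (167 hosts, 254 usable)


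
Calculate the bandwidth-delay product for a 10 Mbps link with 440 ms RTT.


BDP = bandwidth * RTT
= 10 Mbps * 440 ms
= 10 * 1e6 * 440 / 1000 bits
= 4400000 bits
= 550000 bytes
= 537.1094 KB
BDP = 4400000 bits (550000 bytes)


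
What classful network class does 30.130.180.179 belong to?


First octet: 30
Binary: 00011110
0xxxxxxx -> Class A (1-126)
Class A, default mask 255.0.0.0 (/8)


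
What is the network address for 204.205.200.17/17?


IP:   11001100.11001101.11001000.00010001
Mask: 11111111.11111111.10000000.00000000
AND operation:
Net:  11001100.11001101.10000000.00000000
Network: 204.205.128.0/17


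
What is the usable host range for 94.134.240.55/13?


Network: 94.128.0.0
Broadcast: 94.135.255.255
First usable = network + 1
Last usable = broadcast - 1
Range: 94.128.0.1 to 94.135.255.254


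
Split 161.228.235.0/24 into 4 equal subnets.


New prefix = 24 + 2 = 26
Each subnet has 64 addresses
  161.228.235.0/26
  161.228.235.64/26
  161.228.235.128/26
  161.228.235.192/26
Subnets: 161.228.235.0/26, 161.228.235.64/26, 161.228.235.128/26, 161.228.235.192/26


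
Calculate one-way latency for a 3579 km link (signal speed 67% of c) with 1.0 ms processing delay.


Speed = 0.67 * 3e5 km/s = 201000 km/s
Propagation delay = 3579 / 201000 = 0.0178 s = 17.806 ms
Processing delay = 1.0 ms
Total one-way latency = 18.806 ms


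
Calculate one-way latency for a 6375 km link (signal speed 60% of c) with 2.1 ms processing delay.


Speed = 0.6 * 3e5 km/s = 180000 km/s
Propagation delay = 6375 / 180000 = 0.0354 s = 35.4167 ms
Processing delay = 2.1 ms
Total one-way latency = 37.5167 ms


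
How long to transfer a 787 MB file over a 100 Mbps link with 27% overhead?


Effective throughput = 100 * (1 - 27/100) = 73 Mbps
File size in Mb = 787 * 8 = 6296 Mb
Time = 6296 / 73
Time = 86.2466 seconds


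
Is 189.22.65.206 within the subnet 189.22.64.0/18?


Subnet network: 189.22.64.0
Test IP AND mask: 189.22.64.0
Yes, 189.22.65.206 is in 189.22.64.0/18


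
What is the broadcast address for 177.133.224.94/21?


Network: 177.133.224.0/21
Host bits = 11
Set all host bits to 1:
Broadcast: 177.133.231.255


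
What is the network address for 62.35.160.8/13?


IP:   00111110.00100011.10100000.00001000
Mask: 11111111.11111000.00000000.00000000
AND operation:
Net:  00111110.00100000.00000000.00000000
Network: 62.32.0.0/13


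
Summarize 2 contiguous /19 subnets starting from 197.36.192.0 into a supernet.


Original prefix: /19
Number of subnets: 2 = 2^1
New prefix = 19 - 1 = 18
Supernet: 197.36.192.0/18


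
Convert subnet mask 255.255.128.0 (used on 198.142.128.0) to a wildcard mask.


Subnet mask: 255.255.128.0
Wildcard = 255.255.255.255 - subnet mask
255 - 255 = 0
255 - 255 = 0
255 - 128 = 127
255 - 0 = 255
Wildcard: 0.0.127.255


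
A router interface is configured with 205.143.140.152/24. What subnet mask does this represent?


/24 means 24 network bits, 8 host bits
Binary: 11111111111111111111111100000000
Mask: 255.255.255.0


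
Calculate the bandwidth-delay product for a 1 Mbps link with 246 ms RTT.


BDP = bandwidth * RTT
= 1 Mbps * 246 ms
= 1 * 1e6 * 246 / 1000 bits
= 246000 bits
= 30750 bytes
= 30.0293 KB
BDP = 246000 bits (30750 bytes)


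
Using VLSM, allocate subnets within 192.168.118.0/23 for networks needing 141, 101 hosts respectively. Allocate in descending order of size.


141 hosts -> /24 (254 usable): 192.168.118.0/24
101 hosts -> /25 (126 usable): 192.168.119.0/25
Allocation: 192.168.118.0/24 (141 hosts, 254 usable); 192.168.119.0/25 (101 hosts, 126 usable)


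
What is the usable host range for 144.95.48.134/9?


Network: 144.0.0.0
Broadcast: 144.127.255.255
First usable = network + 1
Last usable = broadcast - 1
Range: 144.0.0.1 to 144.127.255.254


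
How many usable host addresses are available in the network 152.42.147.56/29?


Host bits = 32 - 29 = 3
Total addresses = 2^3 = 8
Usable = total - 2 (network and broadcast)
Usable hosts: 6


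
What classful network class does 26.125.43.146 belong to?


First octet: 26
Binary: 00011010
0xxxxxxx -> Class A (1-126)
Class A, default mask 255.0.0.0 (/8)


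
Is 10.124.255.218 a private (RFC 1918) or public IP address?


RFC 1918 private ranges:
  10.0.0.0/8 (10.0.0.0 - 10.255.255.255)
  172.16.0.0/12 (172.16.0.0 - 172.31.255.255)
  192.168.0.0/16 (192.168.0.0 - 192.168.255.255)
Private (in 10.0.0.0/8)


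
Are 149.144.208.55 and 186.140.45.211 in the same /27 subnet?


Mask: 255.255.255.224
149.144.208.55 AND mask = 149.144.208.32
186.140.45.211 AND mask = 186.140.45.192
No, different subnets (149.144.208.32 vs 186.140.45.192)


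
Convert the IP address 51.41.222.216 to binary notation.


51 = 00110011
41 = 00101001
222 = 11011110
216 = 11011000
Binary: 00110011.00101001.11011110.11011000


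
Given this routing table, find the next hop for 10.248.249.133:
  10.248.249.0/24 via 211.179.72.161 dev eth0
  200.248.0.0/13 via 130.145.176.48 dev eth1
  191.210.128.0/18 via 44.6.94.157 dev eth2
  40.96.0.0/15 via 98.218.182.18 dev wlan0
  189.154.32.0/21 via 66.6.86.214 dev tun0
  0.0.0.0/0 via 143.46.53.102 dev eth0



Longest prefix match for 10.248.249.133:
  /24 10.248.249.0: MATCH
  /13 200.248.0.0: no
  /18 191.210.128.0: no
  /15 40.96.0.0: no
  /21 189.154.32.0: no
  /0 0.0.0.0: MATCH
Selected: next-hop 211.179.72.161 via eth0 (matched /24)


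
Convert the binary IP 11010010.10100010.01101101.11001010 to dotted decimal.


11010010 = 210
10100010 = 162
01101101 = 109
11001010 = 202
IP: 210.162.109.202


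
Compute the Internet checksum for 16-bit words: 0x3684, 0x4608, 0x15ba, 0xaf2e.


Sum all words (with carry folding):
+ 0x3684 = 0x3684
+ 0x4608 = 0x7c8c
+ 0x15ba = 0x9246
+ 0xaf2e = 0x4175
One's complement: ~0x4175
Checksum = 0xbe8a


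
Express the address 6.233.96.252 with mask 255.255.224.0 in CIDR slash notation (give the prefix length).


Binary: 11111111.11111111.11100000.00000000
Count leading 1s
Prefix: /19


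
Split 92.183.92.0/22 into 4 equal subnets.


New prefix = 22 + 2 = 24
Each subnet has 256 addresses
  92.183.92.0/24
  92.183.93.0/24
  92.183.94.0/24
  92.183.95.0/24
Subnets: 92.183.92.0/24, 92.183.93.0/24, 92.183.94.0/24, 92.183.95.0/24


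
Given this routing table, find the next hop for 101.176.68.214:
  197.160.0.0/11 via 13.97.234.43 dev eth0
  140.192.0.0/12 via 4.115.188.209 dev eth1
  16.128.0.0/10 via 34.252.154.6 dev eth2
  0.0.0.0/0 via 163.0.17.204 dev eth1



Longest prefix match for 101.176.68.214:
  /11 197.160.0.0: no
  /12 140.192.0.0: no
  /10 16.128.0.0: no
  /0 0.0.0.0: MATCH
Selected: next-hop 163.0.17.204 via eth1 (matched /0)


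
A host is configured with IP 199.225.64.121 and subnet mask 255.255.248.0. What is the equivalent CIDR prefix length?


Binary: 11111111.11111111.11111000.00000000
Count leading 1s
Prefix: /21


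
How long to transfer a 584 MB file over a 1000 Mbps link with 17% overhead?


Effective throughput = 1000 * (1 - 17/100) = 830 Mbps
File size in Mb = 584 * 8 = 4672 Mb
Time = 4672 / 830
Time = 5.6289 seconds


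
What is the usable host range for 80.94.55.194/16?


Network: 80.94.0.0
Broadcast: 80.94.255.255
First usable = network + 1
Last usable = broadcast - 1
Range: 80.94.0.1 to 80.94.255.254


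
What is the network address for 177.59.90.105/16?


IP:   10110001.00111011.01011010.01101001
Mask: 11111111.11111111.00000000.00000000
AND operation:
Net:  10110001.00111011.00000000.00000000
Network: 177.59.0.0/16


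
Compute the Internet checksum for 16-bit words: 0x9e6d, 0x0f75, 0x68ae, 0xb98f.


Sum all words (with carry folding):
+ 0x9e6d = 0x9e6d
+ 0x0f75 = 0xade2
+ 0x68ae = 0x1691
+ 0xb98f = 0xd020
One's complement: ~0xd020
Checksum = 0x2fdf


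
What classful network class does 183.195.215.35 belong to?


First octet: 183
Binary: 10110111
10xxxxxx -> Class B (128-191)
Class B, default mask 255.255.0.0 (/16)


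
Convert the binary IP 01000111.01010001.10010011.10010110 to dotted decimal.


01000111 = 71
01010001 = 81
10010011 = 147
10010110 = 150
IP: 71.81.147.150


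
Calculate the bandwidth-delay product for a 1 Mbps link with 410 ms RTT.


BDP = bandwidth * RTT
= 1 Mbps * 410 ms
= 1 * 1e6 * 410 / 1000 bits
= 410000 bits
= 51250 bytes
= 50.0488 KB
BDP = 410000 bits (51250 bytes)


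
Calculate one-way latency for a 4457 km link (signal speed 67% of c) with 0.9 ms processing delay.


Speed = 0.67 * 3e5 km/s = 201000 km/s
Propagation delay = 4457 / 201000 = 0.0222 s = 22.1741 ms
Processing delay = 0.9 ms
Total one-way latency = 23.0741 ms


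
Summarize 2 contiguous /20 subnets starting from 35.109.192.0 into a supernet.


Original prefix: /20
Number of subnets: 2 = 2^1
New prefix = 20 - 1 = 19
Supernet: 35.109.192.0/19


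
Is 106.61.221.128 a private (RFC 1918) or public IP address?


RFC 1918 private ranges:
  10.0.0.0/8 (10.0.0.0 - 10.255.255.255)
  172.16.0.0/12 (172.16.0.0 - 172.31.255.255)
  192.168.0.0/16 (192.168.0.0 - 192.168.255.255)
Public (not in any RFC 1918 range)


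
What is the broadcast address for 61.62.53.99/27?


Network: 61.62.53.96/27
Host bits = 5
Set all host bits to 1:
Broadcast: 61.62.53.127


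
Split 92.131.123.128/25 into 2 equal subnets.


New prefix = 25 + 1 = 26
Each subnet has 64 addresses
  92.131.123.128/26
  92.131.123.192/26
Subnets: 92.131.123.128/26, 92.131.123.192/26


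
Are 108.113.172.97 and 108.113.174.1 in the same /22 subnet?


Mask: 255.255.252.0
108.113.172.97 AND mask = 108.113.172.0
108.113.174.1 AND mask = 108.113.172.0
Yes, same subnet (108.113.172.0)


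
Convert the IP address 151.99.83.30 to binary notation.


151 = 10010111
99 = 01100011
83 = 01010011
30 = 00011110
Binary: 10010111.01100011.01010011.00011110


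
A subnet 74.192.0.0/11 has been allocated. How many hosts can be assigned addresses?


Host bits = 32 - 11 = 21
Total addresses = 2^21 = 2097152
Usable = total - 2 (network and broadcast)
Usable hosts: 2097150


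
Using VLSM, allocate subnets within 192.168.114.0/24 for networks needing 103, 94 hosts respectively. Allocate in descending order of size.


103 hosts -> /25 (126 usable): 192.168.114.0/25
94 hosts -> /25 (126 usable): 192.168.114.128/25
Allocation: 192.168.114.0/25 (103 hosts, 126 usable); 192.168.114.128/25 (94 hosts, 126 usable)


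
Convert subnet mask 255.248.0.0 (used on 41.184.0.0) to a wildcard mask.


Subnet mask: 255.248.0.0
Wildcard = 255.255.255.255 - subnet mask
255 - 255 = 0
255 - 248 = 7
255 - 0 = 255
255 - 0 = 255
Wildcard: 0.7.255.255


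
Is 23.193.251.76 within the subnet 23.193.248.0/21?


Subnet network: 23.193.248.0
Test IP AND mask: 23.193.248.0
Yes, 23.193.251.76 is in 23.193.248.0/21


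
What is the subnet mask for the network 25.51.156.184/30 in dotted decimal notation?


/30 means 30 network bits, 2 host bits
Binary: 11111111111111111111111111111100
Mask: 255.255.255.252


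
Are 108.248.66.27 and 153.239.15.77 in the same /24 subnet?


Mask: 255.255.255.0
108.248.66.27 AND mask = 108.248.66.0
153.239.15.77 AND mask = 153.239.15.0
No, different subnets (108.248.66.0 vs 153.239.15.0)


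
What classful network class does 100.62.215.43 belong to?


First octet: 100
Binary: 01100100
0xxxxxxx -> Class A (1-126)
Class A, default mask 255.0.0.0 (/8)


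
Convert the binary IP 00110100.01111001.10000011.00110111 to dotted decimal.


00110100 = 52
01111001 = 121
10000011 = 131
00110111 = 55
IP: 52.121.131.55


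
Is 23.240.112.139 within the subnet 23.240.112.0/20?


Subnet network: 23.240.112.0
Test IP AND mask: 23.240.112.0
Yes, 23.240.112.139 is in 23.240.112.0/20


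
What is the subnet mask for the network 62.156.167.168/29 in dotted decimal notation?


/29 means 29 network bits, 3 host bits
Binary: 11111111111111111111111111111000
Mask: 255.255.255.248


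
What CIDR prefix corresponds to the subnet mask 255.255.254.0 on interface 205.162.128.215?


Binary: 11111111.11111111.11111110.00000000
Count leading 1s
Prefix: /23


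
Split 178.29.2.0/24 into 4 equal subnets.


New prefix = 24 + 2 = 26
Each subnet has 64 addresses
  178.29.2.0/26
  178.29.2.64/26
  178.29.2.128/26
  178.29.2.192/26
Subnets: 178.29.2.0/26, 178.29.2.64/26, 178.29.2.128/26, 178.29.2.192/26


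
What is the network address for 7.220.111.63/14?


IP:   00000111.11011100.01101111.00111111
Mask: 11111111.11111100.00000000.00000000
AND operation:
Net:  00000111.11011100.00000000.00000000
Network: 7.220.0.0/14


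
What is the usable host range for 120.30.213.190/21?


Network: 120.30.208.0
Broadcast: 120.30.215.255
First usable = network + 1
Last usable = broadcast - 1
Range: 120.30.208.1 to 120.30.215.254


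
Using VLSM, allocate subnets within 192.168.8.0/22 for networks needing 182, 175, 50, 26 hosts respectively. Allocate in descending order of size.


182 hosts -> /24 (254 usable): 192.168.8.0/24
175 hosts -> /24 (254 usable): 192.168.9.0/24
50 hosts -> /26 (62 usable): 192.168.10.0/26
26 hosts -> /27 (30 usable): 192.168.10.64/27
Allocation: 192.168.8.0/24 (182 hosts, 254 usable); 192.168.9.0/24 (175 hosts, 254 usable); 192.168.10.0/26 (50 hosts, 62 usable); 192.168.10.64/27 (26 hosts, 30 usable)


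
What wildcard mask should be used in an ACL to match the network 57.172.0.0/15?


Subnet mask: 255.254.0.0
Wildcard = 255.255.255.255 - subnet mask
255 - 255 = 0
255 - 254 = 1
255 - 0 = 255
255 - 0 = 255
Wildcard: 0.1.255.255


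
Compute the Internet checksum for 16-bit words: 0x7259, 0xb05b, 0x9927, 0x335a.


Sum all words (with carry folding):
+ 0x7259 = 0x7259
+ 0xb05b = 0x22b5
+ 0x9927 = 0xbbdc
+ 0x335a = 0xef36
One's complement: ~0xef36
Checksum = 0x10c9


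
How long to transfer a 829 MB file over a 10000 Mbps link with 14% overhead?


Effective throughput = 10000 * (1 - 14/100) = 8600 Mbps
File size in Mb = 829 * 8 = 6632 Mb
Time = 6632 / 8600
Time = 0.7712 seconds


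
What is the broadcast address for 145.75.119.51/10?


Network: 145.64.0.0/10
Host bits = 22
Set all host bits to 1:
Broadcast: 145.127.255.255


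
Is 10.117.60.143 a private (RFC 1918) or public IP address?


RFC 1918 private ranges:
  10.0.0.0/8 (10.0.0.0 - 10.255.255.255)
  172.16.0.0/12 (172.16.0.0 - 172.31.255.255)
  192.168.0.0/16 (192.168.0.0 - 192.168.255.255)
Private (in 10.0.0.0/8)


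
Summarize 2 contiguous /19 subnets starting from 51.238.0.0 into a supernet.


Original prefix: /19
Number of subnets: 2 = 2^1
New prefix = 19 - 1 = 18
Supernet: 51.238.0.0/18


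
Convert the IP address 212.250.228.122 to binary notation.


212 = 11010100
250 = 11111010
228 = 11100100
122 = 01111010
Binary: 11010100.11111010.11100100.01111010


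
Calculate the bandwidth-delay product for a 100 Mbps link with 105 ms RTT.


BDP = bandwidth * RTT
= 100 Mbps * 105 ms
= 100 * 1e6 * 105 / 1000 bits
= 10500000 bits
= 1312500 bytes
= 1281.7383 KB
BDP = 10500000 bits (1312500 bytes)


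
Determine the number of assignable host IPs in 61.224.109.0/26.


Host bits = 32 - 26 = 6
Total addresses = 2^6 = 64
Usable = total - 2 (network and broadcast)
Usable hosts: 62


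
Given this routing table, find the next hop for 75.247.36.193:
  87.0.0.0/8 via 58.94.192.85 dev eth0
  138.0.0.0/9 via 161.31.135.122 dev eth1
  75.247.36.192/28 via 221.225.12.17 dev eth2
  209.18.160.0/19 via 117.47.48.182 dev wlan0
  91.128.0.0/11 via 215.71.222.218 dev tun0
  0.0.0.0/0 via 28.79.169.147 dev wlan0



Longest prefix match for 75.247.36.193:
  /8 87.0.0.0: no
  /9 138.0.0.0: no
  /28 75.247.36.192: MATCH
  /19 209.18.160.0: no
  /11 91.128.0.0: no
  /0 0.0.0.0: MATCH
Selected: next-hop 221.225.12.17 via eth2 (matched /28)


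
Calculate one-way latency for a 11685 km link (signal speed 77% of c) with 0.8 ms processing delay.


Speed = 0.77 * 3e5 km/s = 231000 km/s
Propagation delay = 11685 / 231000 = 0.0506 s = 50.5844 ms
Processing delay = 0.8 ms
Total one-way latency = 51.3844 ms


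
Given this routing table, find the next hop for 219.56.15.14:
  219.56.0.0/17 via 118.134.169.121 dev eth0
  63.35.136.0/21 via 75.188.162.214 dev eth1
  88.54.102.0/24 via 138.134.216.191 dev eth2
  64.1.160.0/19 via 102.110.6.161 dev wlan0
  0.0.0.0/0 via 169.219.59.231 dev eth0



Longest prefix match for 219.56.15.14:
  /17 219.56.0.0: MATCH
  /21 63.35.136.0: no
  /24 88.54.102.0: no
  /19 64.1.160.0: no
  /0 0.0.0.0: MATCH
Selected: next-hop 118.134.169.121 via eth0 (matched /17)


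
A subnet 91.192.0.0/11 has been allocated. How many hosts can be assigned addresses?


Host bits = 32 - 11 = 21
Total addresses = 2^21 = 2097152
Usable = total - 2 (network and broadcast)
Usable hosts: 2097150


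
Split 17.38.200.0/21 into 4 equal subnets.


New prefix = 21 + 2 = 23
Each subnet has 512 addresses
  17.38.200.0/23
  17.38.202.0/23
  17.38.204.0/23
  17.38.206.0/23
Subnets: 17.38.200.0/23, 17.38.202.0/23, 17.38.204.0/23, 17.38.206.0/23


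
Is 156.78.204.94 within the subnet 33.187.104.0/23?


Subnet network: 33.187.104.0
Test IP AND mask: 156.78.204.0
No, 156.78.204.94 is not in 33.187.104.0/23


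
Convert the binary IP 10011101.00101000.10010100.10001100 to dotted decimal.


10011101 = 157
00101000 = 40
10010100 = 148
10001100 = 140
IP: 157.40.148.140


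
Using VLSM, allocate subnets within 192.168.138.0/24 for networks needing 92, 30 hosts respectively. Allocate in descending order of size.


92 hosts -> /25 (126 usable): 192.168.138.0/25
30 hosts -> /27 (30 usable): 192.168.138.128/27
Allocation: 192.168.138.0/25 (92 hosts, 126 usable); 192.168.138.128/27 (30 hosts, 30 usable)


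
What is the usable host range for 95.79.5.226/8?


Network: 95.0.0.0
Broadcast: 95.255.255.255
First usable = network + 1
Last usable = broadcast - 1
Range: 95.0.0.1 to 95.255.255.254


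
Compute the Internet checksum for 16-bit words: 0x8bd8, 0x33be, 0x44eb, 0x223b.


Sum all words (with carry folding):
+ 0x8bd8 = 0x8bd8
+ 0x33be = 0xbf96
+ 0x44eb = 0x0482
+ 0x223b = 0x26bd
One's complement: ~0x26bd
Checksum = 0xd942


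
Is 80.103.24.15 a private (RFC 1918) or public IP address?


RFC 1918 private ranges:
  10.0.0.0/8 (10.0.0.0 - 10.255.255.255)
  172.16.0.0/12 (172.16.0.0 - 172.31.255.255)
  192.168.0.0/16 (192.168.0.0 - 192.168.255.255)
Public (not in any RFC 1918 range)


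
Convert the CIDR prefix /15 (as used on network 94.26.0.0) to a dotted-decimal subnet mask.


/15 means 15 network bits, 17 host bits
Binary: 11111111111111100000000000000000
Mask: 255.254.0.0


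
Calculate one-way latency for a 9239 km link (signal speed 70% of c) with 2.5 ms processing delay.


Speed = 0.7 * 3e5 km/s = 210000 km/s
Propagation delay = 9239 / 210000 = 0.044 s = 43.9952 ms
Processing delay = 2.5 ms
Total one-way latency = 46.4952 ms


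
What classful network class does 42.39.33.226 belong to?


First octet: 42
Binary: 00101010
0xxxxxxx -> Class A (1-126)
Class A, default mask 255.0.0.0 (/8)


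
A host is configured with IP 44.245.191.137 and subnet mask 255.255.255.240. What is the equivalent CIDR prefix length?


Binary: 11111111.11111111.11111111.11110000
Count leading 1s
Prefix: /28


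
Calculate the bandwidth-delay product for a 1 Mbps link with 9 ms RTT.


BDP = bandwidth * RTT
= 1 Mbps * 9 ms
= 1 * 1e6 * 9 / 1000 bits
= 9000 bits
= 1125 bytes
= 1.0986 KB
BDP = 9000 bits (1125 bytes)


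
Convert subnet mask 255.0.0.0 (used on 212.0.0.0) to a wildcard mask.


Subnet mask: 255.0.0.0
Wildcard = 255.255.255.255 - subnet mask
255 - 255 = 0
255 - 0 = 255
255 - 0 = 255
255 - 0 = 255
Wildcard: 0.255.255.255


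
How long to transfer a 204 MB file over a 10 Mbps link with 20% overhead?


Effective throughput = 10 * (1 - 20/100) = 8 Mbps
File size in Mb = 204 * 8 = 1632 Mb
Time = 1632 / 8
Time = 204 seconds


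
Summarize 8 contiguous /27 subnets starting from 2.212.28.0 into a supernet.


Original prefix: /27
Number of subnets: 8 = 2^3
New prefix = 27 - 3 = 24
Supernet: 2.212.28.0/24


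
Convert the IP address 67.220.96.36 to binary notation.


67 = 01000011
220 = 11011100
96 = 01100000
36 = 00100100
Binary: 01000011.11011100.01100000.00100100


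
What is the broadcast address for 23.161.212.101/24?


Network: 23.161.212.0/24
Host bits = 8
Set all host bits to 1:
Broadcast: 23.161.212.255


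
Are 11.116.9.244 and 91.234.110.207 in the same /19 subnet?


Mask: 255.255.224.0
11.116.9.244 AND mask = 11.116.0.0
91.234.110.207 AND mask = 91.234.96.0
No, different subnets (11.116.0.0 vs 91.234.96.0)


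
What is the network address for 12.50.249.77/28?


IP:   00001100.00110010.11111001.01001101
Mask: 11111111.11111111.11111111.11110000
AND operation:
Net:  00001100.00110010.11111001.01000000
Network: 12.50.249.64/28


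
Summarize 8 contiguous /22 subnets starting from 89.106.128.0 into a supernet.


Original prefix: /22
Number of subnets: 8 = 2^3
New prefix = 22 - 3 = 19
Supernet: 89.106.128.0/19


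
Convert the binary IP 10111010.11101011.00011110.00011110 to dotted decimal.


10111010 = 186
11101011 = 235
00011110 = 30
00011110 = 30
IP: 186.235.30.30


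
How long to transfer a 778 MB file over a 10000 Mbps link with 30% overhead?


Effective throughput = 10000 * (1 - 30/100) = 7000 Mbps
File size in Mb = 778 * 8 = 6224 Mb
Time = 6224 / 7000
Time = 0.8891 seconds


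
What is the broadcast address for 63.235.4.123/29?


Network: 63.235.4.120/29
Host bits = 3
Set all host bits to 1:
Broadcast: 63.235.4.127


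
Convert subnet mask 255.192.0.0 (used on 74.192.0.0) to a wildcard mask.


Subnet mask: 255.192.0.0
Wildcard = 255.255.255.255 - subnet mask
255 - 255 = 0
255 - 192 = 63
255 - 0 = 255
255 - 0 = 255
Wildcard: 0.63.255.255


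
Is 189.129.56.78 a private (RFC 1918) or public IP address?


RFC 1918 private ranges:
  10.0.0.0/8 (10.0.0.0 - 10.255.255.255)
  172.16.0.0/12 (172.16.0.0 - 172.31.255.255)
  192.168.0.0/16 (192.168.0.0 - 192.168.255.255)
Public (not in any RFC 1918 range)


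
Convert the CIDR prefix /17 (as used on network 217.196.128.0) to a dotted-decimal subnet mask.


/17 means 17 network bits, 15 host bits
Binary: 11111111111111111000000000000000
Mask: 255.255.128.0


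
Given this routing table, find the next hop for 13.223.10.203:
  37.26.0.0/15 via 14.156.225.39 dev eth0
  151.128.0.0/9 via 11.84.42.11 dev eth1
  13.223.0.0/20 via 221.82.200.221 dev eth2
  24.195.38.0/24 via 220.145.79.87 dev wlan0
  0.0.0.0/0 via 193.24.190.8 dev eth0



Longest prefix match for 13.223.10.203:
  /15 37.26.0.0: no
  /9 151.128.0.0: no
  /20 13.223.0.0: MATCH
  /24 24.195.38.0: no
  /0 0.0.0.0: MATCH
Selected: next-hop 221.82.200.221 via eth2 (matched /20)


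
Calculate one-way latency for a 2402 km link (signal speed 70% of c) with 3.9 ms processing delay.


Speed = 0.7 * 3e5 km/s = 210000 km/s
Propagation delay = 2402 / 210000 = 0.0114 s = 11.4381 ms
Processing delay = 3.9 ms
Total one-way latency = 15.3381 ms


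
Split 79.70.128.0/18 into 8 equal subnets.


New prefix = 18 + 3 = 21
Each subnet has 2048 addresses
  79.70.128.0/21
  79.70.136.0/21
  79.70.144.0/21
  79.70.152.0/21
  79.70.160.0/21
  79.70.168.0/21
  79.70.176.0/21
  79.70.184.0/21
Subnets: 79.70.128.0/21, 79.70.136.0/21, 79.70.144.0/21, 79.70.152.0/21, 79.70.160.0/21, 79.70.168.0/21, 79.70.176.0/21, 79.70.184.0/21


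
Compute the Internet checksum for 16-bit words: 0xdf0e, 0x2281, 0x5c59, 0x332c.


Sum all words (with carry folding):
+ 0xdf0e = 0xdf0e
+ 0x2281 = 0x0190
+ 0x5c59 = 0x5de9
+ 0x332c = 0x9115
One's complement: ~0x9115
Checksum = 0x6eea


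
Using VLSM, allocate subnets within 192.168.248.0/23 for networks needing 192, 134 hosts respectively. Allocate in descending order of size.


192 hosts -> /24 (254 usable): 192.168.248.0/24
134 hosts -> /24 (254 usable): 192.168.249.0/24
Allocation: 192.168.248.0/24 (192 hosts, 254 usable); 192.168.249.0/24 (134 hosts, 254 usable)


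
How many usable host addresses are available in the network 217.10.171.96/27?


Host bits = 32 - 27 = 5
Total addresses = 2^5 = 32
Usable = total - 2 (network and broadcast)
Usable hosts: 30


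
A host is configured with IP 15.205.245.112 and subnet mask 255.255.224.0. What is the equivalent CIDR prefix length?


Binary: 11111111.11111111.11100000.00000000
Count leading 1s
Prefix: /19


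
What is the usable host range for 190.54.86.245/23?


Network: 190.54.86.0
Broadcast: 190.54.87.255
First usable = network + 1
Last usable = broadcast - 1
Range: 190.54.86.1 to 190.54.87.254


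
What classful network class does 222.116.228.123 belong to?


First octet: 222
Binary: 11011110
110xxxxx -> Class C (192-223)
Class C, default mask 255.255.255.0 (/24)


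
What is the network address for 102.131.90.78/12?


IP:   01100110.10000011.01011010.01001110
Mask: 11111111.11110000.00000000.00000000
AND operation:
Net:  01100110.10000000.00000000.00000000
Network: 102.128.0.0/12


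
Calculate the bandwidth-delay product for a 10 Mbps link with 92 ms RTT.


BDP = bandwidth * RTT
= 10 Mbps * 92 ms
= 10 * 1e6 * 92 / 1000 bits
= 920000 bits
= 115000 bytes
= 112.3047 KB
BDP = 920000 bits (115000 bytes)


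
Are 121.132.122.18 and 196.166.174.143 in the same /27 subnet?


Mask: 255.255.255.224
121.132.122.18 AND mask = 121.132.122.0
196.166.174.143 AND mask = 196.166.174.128
No, different subnets (121.132.122.0 vs 196.166.174.128)


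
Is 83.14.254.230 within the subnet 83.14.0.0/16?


Subnet network: 83.14.0.0
Test IP AND mask: 83.14.0.0
Yes, 83.14.254.230 is in 83.14.0.0/16


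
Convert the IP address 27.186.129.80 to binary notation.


27 = 00011011
186 = 10111010
129 = 10000001
80 = 01010000
Binary: 00011011.10111010.10000001.01010000


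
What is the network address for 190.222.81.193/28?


IP:   10111110.11011110.01010001.11000001
Mask: 11111111.11111111.11111111.11110000
AND operation:
Net:  10111110.11011110.01010001.11000000
Network: 190.222.81.192/28


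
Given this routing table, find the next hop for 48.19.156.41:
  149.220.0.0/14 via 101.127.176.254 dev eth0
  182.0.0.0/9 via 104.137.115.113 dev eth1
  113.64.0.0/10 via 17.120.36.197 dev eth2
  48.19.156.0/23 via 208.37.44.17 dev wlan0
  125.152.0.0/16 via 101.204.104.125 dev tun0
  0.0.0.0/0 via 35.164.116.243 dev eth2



Longest prefix match for 48.19.156.41:
  /14 149.220.0.0: no
  /9 182.0.0.0: no
  /10 113.64.0.0: no
  /23 48.19.156.0: MATCH
  /16 125.152.0.0: no
  /0 0.0.0.0: MATCH
Selected: next-hop 208.37.44.17 via wlan0 (matched /23)


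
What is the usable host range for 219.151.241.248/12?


Network: 219.144.0.0
Broadcast: 219.159.255.255
First usable = network + 1
Last usable = broadcast - 1
Range: 219.144.0.1 to 219.159.255.254


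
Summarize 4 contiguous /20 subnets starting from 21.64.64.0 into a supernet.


Original prefix: /20
Number of subnets: 4 = 2^2
New prefix = 20 - 2 = 18
Supernet: 21.64.64.0/18


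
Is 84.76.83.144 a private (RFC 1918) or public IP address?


RFC 1918 private ranges:
  10.0.0.0/8 (10.0.0.0 - 10.255.255.255)
  172.16.0.0/12 (172.16.0.0 - 172.31.255.255)
  192.168.0.0/16 (192.168.0.0 - 192.168.255.255)
Public (not in any RFC 1918 range)


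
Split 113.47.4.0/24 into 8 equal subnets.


New prefix = 24 + 3 = 27
Each subnet has 32 addresses
  113.47.4.0/27
  113.47.4.32/27
  113.47.4.64/27
  113.47.4.96/27
  113.47.4.128/27
  113.47.4.160/27
  113.47.4.192/27
  113.47.4.224/27
Subnets: 113.47.4.0/27, 113.47.4.32/27, 113.47.4.64/27, 113.47.4.96/27, 113.47.4.128/27, 113.47.4.160/27, 113.47.4.192/27, 113.47.4.224/27


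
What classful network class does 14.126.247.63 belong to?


First octet: 14
Binary: 00001110
0xxxxxxx -> Class A (1-126)
Class A, default mask 255.0.0.0 (/8)


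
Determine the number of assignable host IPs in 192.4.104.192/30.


Host bits = 32 - 30 = 2
Total addresses = 2^2 = 4
Usable = total - 2 (network and broadcast)
Usable hosts: 2


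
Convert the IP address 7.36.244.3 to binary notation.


7 = 00000111
36 = 00100100
244 = 11110100
3 = 00000011
Binary: 00000111.00100100.11110100.00000011


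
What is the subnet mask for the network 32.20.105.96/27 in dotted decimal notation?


/27 means 27 network bits, 5 host bits
Binary: 11111111111111111111111111100000
Mask: 255.255.255.224


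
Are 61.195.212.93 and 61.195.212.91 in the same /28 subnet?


Mask: 255.255.255.240
61.195.212.93 AND mask = 61.195.212.80
61.195.212.91 AND mask = 61.195.212.80
Yes, same subnet (61.195.212.80)


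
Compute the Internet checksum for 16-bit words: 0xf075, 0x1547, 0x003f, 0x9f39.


Sum all words (with carry folding):
+ 0xf075 = 0xf075
+ 0x1547 = 0x05bd
+ 0x003f = 0x05fc
+ 0x9f39 = 0xa535
One's complement: ~0xa535
Checksum = 0x5aca


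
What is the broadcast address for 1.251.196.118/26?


Network: 1.251.196.64/26
Host bits = 6
Set all host bits to 1:
Broadcast: 1.251.196.127


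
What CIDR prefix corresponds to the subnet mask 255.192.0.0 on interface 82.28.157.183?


Binary: 11111111.11000000.00000000.00000000
Count leading 1s
Prefix: /10


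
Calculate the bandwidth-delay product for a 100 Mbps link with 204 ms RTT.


BDP = bandwidth * RTT
= 100 Mbps * 204 ms
= 100 * 1e6 * 204 / 1000 bits
= 20400000 bits
= 2550000 bytes
= 2490.2344 KB
BDP = 20400000 bits (2550000 bytes)


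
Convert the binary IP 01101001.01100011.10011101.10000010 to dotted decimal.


01101001 = 105
01100011 = 99
10011101 = 157
10000010 = 130
IP: 105.99.157.130


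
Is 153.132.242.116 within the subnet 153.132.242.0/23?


Subnet network: 153.132.242.0
Test IP AND mask: 153.132.242.0
Yes, 153.132.242.116 is in 153.132.242.0/23


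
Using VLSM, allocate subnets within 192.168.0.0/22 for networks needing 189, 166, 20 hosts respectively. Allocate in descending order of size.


189 hosts -> /24 (254 usable): 192.168.0.0/24
166 hosts -> /24 (254 usable): 192.168.1.0/24
20 hosts -> /27 (30 usable): 192.168.2.0/27
Allocation: 192.168.0.0/24 (189 hosts, 254 usable); 192.168.1.0/24 (166 hosts, 254 usable); 192.168.2.0/27 (20 hosts, 30 usable)


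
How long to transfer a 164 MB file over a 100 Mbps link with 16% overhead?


Effective throughput = 100 * (1 - 16/100) = 84 Mbps
File size in Mb = 164 * 8 = 1312 Mb
Time = 1312 / 84
Time = 15.619 seconds


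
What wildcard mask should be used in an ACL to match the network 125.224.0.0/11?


Subnet mask: 255.224.0.0
Wildcard = 255.255.255.255 - subnet mask
255 - 255 = 0
255 - 224 = 31
255 - 0 = 255
255 - 0 = 255
Wildcard: 0.31.255.255


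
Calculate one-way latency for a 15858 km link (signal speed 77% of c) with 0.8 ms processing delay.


Speed = 0.77 * 3e5 km/s = 231000 km/s
Propagation delay = 15858 / 231000 = 0.0686 s = 68.6494 ms
Processing delay = 0.8 ms
Total one-way latency = 69.4494 ms


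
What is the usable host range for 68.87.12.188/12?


Network: 68.80.0.0
Broadcast: 68.95.255.255
First usable = network + 1
Last usable = broadcast - 1
Range: 68.80.0.1 to 68.95.255.254


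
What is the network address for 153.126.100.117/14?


IP:   10011001.01111110.01100100.01110101
Mask: 11111111.11111100.00000000.00000000
AND operation:
Net:  10011001.01111100.00000000.00000000
Network: 153.124.0.0/14


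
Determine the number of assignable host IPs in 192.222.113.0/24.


Host bits = 32 - 24 = 8
Total addresses = 2^8 = 256
Usable = total - 2 (network and broadcast)
Usable hosts: 254


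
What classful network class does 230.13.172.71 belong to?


First octet: 230
Binary: 11100110
1110xxxx -> Class D (224-239)
Class D (multicast), default mask N/A


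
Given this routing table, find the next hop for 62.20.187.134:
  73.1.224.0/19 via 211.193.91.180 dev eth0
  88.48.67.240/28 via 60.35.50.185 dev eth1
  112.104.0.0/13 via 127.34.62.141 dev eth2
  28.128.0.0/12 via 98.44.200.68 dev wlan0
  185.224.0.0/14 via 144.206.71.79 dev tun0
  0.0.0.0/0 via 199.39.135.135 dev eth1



Longest prefix match for 62.20.187.134:
  /19 73.1.224.0: no
  /28 88.48.67.240: no
  /13 112.104.0.0: no
  /12 28.128.0.0: no
  /14 185.224.0.0: no
  /0 0.0.0.0: MATCH
Selected: next-hop 199.39.135.135 via eth1 (matched /0)


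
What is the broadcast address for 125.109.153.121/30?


Network: 125.109.153.120/30
Host bits = 2
Set all host bits to 1:
Broadcast: 125.109.153.123


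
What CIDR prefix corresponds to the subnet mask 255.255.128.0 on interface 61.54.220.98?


Binary: 11111111.11111111.10000000.00000000
Count leading 1s
Prefix: /17


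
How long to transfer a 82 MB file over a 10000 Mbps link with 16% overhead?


Effective throughput = 10000 * (1 - 16/100) = 8400 Mbps
File size in Mb = 82 * 8 = 656 Mb
Time = 656 / 8400
Time = 0.0781 seconds


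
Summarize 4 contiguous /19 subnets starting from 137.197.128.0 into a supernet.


Original prefix: /19
Number of subnets: 4 = 2^2
New prefix = 19 - 2 = 17
Supernet: 137.197.128.0/17


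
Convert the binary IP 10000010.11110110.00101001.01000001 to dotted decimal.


10000010 = 130
11110110 = 246
00101001 = 41
01000001 = 65
IP: 130.246.41.65


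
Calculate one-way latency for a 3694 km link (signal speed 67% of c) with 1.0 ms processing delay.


Speed = 0.67 * 3e5 km/s = 201000 km/s
Propagation delay = 3694 / 201000 = 0.0184 s = 18.3781 ms
Processing delay = 1.0 ms
Total one-way latency = 19.3781 ms


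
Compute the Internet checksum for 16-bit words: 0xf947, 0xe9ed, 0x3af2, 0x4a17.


Sum all words (with carry folding):
+ 0xf947 = 0xf947
+ 0xe9ed = 0xe335
+ 0x3af2 = 0x1e28
+ 0x4a17 = 0x683f
One's complement: ~0x683f
Checksum = 0x97c0


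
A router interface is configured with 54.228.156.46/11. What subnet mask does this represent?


/11 means 11 network bits, 21 host bits
Binary: 11111111111000000000000000000000
Mask: 255.224.0.0


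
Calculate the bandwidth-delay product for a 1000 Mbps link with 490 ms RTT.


BDP = bandwidth * RTT
= 1000 Mbps * 490 ms
= 1000 * 1e6 * 490 / 1000 bits
= 490000000 bits
= 61250000 bytes
= 59814.4531 KB
BDP = 490000000 bits (61250000 bytes)


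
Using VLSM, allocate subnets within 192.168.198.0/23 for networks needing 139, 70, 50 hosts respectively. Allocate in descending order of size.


139 hosts -> /24 (254 usable): 192.168.198.0/24
70 hosts -> /25 (126 usable): 192.168.199.0/25
50 hosts -> /26 (62 usable): 192.168.199.128/26
Allocation: 192.168.198.0/24 (139 hosts, 254 usable); 192.168.199.0/25 (70 hosts, 126 usable); 192.168.199.128/26 (50 hosts, 62 usable)


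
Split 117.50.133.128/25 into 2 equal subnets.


New prefix = 25 + 1 = 26
Each subnet has 64 addresses
  117.50.133.128/26
  117.50.133.192/26
Subnets: 117.50.133.128/26, 117.50.133.192/26


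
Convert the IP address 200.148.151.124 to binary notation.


200 = 11001000
148 = 10010100
151 = 10010111
124 = 01111100
Binary: 11001000.10010100.10010111.01111100


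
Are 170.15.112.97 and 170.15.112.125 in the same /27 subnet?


Mask: 255.255.255.224
170.15.112.97 AND mask = 170.15.112.96
170.15.112.125 AND mask = 170.15.112.96
Yes, same subnet (170.15.112.96)


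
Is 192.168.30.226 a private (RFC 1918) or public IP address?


RFC 1918 private ranges:
  10.0.0.0/8 (10.0.0.0 - 10.255.255.255)
  172.16.0.0/12 (172.16.0.0 - 172.31.255.255)
  192.168.0.0/16 (192.168.0.0 - 192.168.255.255)
Private (in 192.168.0.0/16)


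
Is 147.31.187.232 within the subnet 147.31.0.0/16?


Subnet network: 147.31.0.0
Test IP AND mask: 147.31.0.0
Yes, 147.31.187.232 is in 147.31.0.0/16


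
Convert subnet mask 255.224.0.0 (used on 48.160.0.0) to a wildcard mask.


Subnet mask: 255.224.0.0
Wildcard = 255.255.255.255 - subnet mask
255 - 255 = 0
255 - 224 = 31
255 - 0 = 255
255 - 0 = 255
Wildcard: 0.31.255.255


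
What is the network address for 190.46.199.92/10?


IP:   10111110.00101110.11000111.01011100
Mask: 11111111.11000000.00000000.00000000
AND operation:
Net:  10111110.00000000.00000000.00000000
Network: 190.0.0.0/10


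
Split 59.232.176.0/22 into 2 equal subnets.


New prefix = 22 + 1 = 23
Each subnet has 512 addresses
  59.232.176.0/23
  59.232.178.0/23
Subnets: 59.232.176.0/23, 59.232.178.0/23


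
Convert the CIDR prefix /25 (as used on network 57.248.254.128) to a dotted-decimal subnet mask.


/25 means 25 network bits, 7 host bits
Binary: 11111111111111111111111110000000
Mask: 255.255.255.128
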